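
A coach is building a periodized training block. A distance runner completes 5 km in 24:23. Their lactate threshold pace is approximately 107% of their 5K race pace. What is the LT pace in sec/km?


Convert to seconds: 24 min 23 s = 1463 s
Pace per km = 1463 / 5 = 292.6 s/km
LT pace = 292.6 * 1.07 = 313.08 s/km

313.08 s/km


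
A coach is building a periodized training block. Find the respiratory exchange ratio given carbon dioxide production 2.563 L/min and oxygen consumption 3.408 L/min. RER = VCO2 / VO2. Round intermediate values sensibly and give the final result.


VCO2 = 2.563 L/min
VO2 = 3.408 L/min
RER = 2.563 / 3.408 = 0.7521

0.7521


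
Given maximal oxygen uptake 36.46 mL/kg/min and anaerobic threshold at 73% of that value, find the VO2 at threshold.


Percentage as decimal = 0.73
VO2 at AT = 36.46 * 0.73 = 26.62 mL/kg/min

26.62 mL/kg/min


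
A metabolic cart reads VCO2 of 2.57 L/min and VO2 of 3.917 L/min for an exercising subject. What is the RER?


RER = VCO2 / VO2 = 2.57 / 3.917 = 0.6561

0.6561


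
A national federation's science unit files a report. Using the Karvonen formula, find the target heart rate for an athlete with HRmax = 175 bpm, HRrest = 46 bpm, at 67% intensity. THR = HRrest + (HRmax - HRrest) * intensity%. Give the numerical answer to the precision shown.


HRR = 175 - 46 = 129
THR = 46 + 129 * 0.67
= 46 + 86.43
= 132.43 bpm

132.43 bpm


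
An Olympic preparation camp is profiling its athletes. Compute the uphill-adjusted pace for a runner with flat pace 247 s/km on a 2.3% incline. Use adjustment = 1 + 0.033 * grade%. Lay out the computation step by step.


Adjustment factor = 1 + 0.033 * 2.3 = 1.0759
Grade-adjusted pace = 247 * 1.0759 = 265.75 s/km

265.75 s/km


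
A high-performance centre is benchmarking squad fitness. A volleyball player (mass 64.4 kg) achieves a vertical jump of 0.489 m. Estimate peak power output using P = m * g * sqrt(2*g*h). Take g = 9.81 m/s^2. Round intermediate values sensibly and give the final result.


2 * g * h = 2 * 9.81 * 0.489 = 9.59418
sqrt(9.59418) = 3.097447 m/s
P = 64.4 * 9.81 * 3.097447 = 1956.86 W

1956.86 W


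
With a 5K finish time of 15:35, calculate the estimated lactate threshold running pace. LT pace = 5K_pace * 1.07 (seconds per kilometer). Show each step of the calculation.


Race duration = 935 s for 5 km
Average pace = 935 / 5 = 187.0 s/km
LT pace = 187.0 * 1.07
= 200.09 s/km

200.09 s/km


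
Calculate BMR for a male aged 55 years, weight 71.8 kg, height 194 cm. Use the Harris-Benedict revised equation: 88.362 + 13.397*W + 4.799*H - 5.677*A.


Substituting values:
W term = 13.397 * 71.8 = 961.9046
H term = 4.799 * 194 = 931.006
A term = 5.677 * 55 = 312.235
BMR = 1669.04 kcal/day

1669.04 kcal/day


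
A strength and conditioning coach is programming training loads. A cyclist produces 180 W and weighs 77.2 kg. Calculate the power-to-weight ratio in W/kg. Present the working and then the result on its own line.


P/W = power / mass
= 180 / 77.2
= 2.332 W/kg

2.332 W/kg


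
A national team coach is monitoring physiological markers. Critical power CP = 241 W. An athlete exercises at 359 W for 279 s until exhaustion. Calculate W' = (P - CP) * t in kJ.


P - CP = 359 - 241 = 118 W
W' = 118 * 279 = 32922 J
= 32922 / 1000 = 32.922 kJ

32.922 kJ


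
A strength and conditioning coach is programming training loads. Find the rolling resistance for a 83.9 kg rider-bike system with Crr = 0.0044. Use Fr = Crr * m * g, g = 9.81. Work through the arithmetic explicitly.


m * g = 83.9 * 9.81 = 823.059 N
Fr = 0.0044 * 823.059 = 3.621 N

3.621 N


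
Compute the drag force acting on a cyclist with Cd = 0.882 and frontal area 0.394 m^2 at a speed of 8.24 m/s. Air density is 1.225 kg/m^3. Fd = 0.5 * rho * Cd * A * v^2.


Step 1: v^2 = 67.8976
Step 2: Fd = 0.5 * 1.225 * 0.882 * 0.394 * 67.8976
= 14.452 N

14.452 N


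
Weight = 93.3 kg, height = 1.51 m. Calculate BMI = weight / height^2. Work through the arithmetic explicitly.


height^2 = 1.51^2 = 2.2801
BMI = 93.3 / 2.2801 = 40.92 kg/m^2

40.92 kg/m^2


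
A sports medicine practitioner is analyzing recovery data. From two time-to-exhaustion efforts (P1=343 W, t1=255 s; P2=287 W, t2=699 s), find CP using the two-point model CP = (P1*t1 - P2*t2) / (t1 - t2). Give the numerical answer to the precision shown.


Work in trial 1 = 87465 J
Work in trial 2 = 200613 J
Delta work = -113148 J
Delta time = -444 s
CP = -113148 / -444 = 254.84 W

254.84 W


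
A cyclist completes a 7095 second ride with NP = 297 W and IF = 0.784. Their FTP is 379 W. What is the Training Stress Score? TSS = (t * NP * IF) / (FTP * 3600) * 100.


t * NP * IF = 7095 * 297 * 0.784 = 1652056.56
FTP * 3600 = 1364400
TSS = (1652056.56 / 1364400) * 100 = 121.08

121.08 TSS


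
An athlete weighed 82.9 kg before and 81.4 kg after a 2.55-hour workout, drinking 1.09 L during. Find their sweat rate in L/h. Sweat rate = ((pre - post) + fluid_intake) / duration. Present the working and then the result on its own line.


Body mass change = 1.5 kg
Total sweat loss = 1.5 + 1.09 = 2.59 L
Rate = 2.59 / 2.55 = 1.016 L/h

1.016 L/h


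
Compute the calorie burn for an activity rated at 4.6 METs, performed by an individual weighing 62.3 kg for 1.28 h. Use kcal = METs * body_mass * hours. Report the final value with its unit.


Product of METs and mass = 4.6 * 62.3 = 286.58
Total kcal = 286.58 * 1.28 = 366.82 kcal

366.82 kcal


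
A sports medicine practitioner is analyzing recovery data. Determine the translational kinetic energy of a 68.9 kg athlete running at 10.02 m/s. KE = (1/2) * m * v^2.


KE = 0.5 * m * v^2
= 0.5 * 68.9 * 10.02^2
= 0.5 * 68.9 * 100.4004
= 3458.79 J

3458.79 J


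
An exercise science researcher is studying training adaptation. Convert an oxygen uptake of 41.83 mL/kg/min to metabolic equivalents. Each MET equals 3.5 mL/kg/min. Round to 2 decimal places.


One MET = 3.5 mL/kg/min
Number of METs = 41.83 / 3.5
= 11.95 METs

11.95 METs


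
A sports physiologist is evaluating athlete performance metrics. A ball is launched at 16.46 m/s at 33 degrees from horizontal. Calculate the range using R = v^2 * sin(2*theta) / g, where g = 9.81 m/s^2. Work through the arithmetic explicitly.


sin(2 * 33) = sin(66) = 0.913545
v^2 = 16.46^2 = 270.9316
R = 270.9316 * 0.913545 / 9.81
= 25.23 m

25.23 m


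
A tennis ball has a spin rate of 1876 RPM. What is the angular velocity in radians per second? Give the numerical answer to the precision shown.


Convert RPM to rad/s: multiply by 2*pi and divide by 60
omega = 1876 * 2 * pi / 60
= 196.454 rad/s

196.454 rad/s


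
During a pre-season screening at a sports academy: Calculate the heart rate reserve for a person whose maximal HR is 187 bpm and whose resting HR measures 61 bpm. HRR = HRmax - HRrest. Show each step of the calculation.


HRmax = 187 bpm
HRrest = 61 bpm
HRR = 187 - 61 = 126 bpm

126 bpm


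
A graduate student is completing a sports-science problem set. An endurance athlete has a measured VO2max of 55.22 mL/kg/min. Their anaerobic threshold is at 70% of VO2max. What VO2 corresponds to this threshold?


Anaerobic threshold VO2 = VO2max * 70%
= 55.22 * 0.7
= 38.65 mL/kg/min

38.65 mL/kg/min


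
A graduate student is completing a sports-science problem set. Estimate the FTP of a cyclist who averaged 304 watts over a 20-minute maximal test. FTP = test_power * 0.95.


FTP = 304 * 0.95 = 288.8 W

288.8 W


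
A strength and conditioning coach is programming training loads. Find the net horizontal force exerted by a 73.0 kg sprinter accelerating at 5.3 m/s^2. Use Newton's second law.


Newton's second law: F = m * a
F = 73.0 * 5.3 = 386.9 N

386.9 N


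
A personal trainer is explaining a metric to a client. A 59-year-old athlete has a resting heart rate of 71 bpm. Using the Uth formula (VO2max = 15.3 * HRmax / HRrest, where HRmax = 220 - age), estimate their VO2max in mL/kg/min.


HRmax = 220 - 59 = 161 bpm
Ratio = HRmax / HRrest = 161 / 71 = 2.2676
VO2max = 15.3 * 2.2676 = 34.69 mL/kg/min

34.69 mL/kg/min


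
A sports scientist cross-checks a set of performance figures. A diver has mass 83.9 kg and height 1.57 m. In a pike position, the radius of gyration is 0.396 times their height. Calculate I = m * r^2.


r = 0.396 * 1.57 = 0.62172 m
I = m * r^2 = 83.9 * 0.386536 = 32.43 kg*m^2

32.43 kg*m^2


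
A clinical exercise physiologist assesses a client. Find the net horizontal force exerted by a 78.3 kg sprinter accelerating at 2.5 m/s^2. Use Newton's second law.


Newton's second law: F = m * a
F = 78.3 * 2.5 = 195.75 N

195.75 N


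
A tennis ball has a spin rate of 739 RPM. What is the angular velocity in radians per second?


Convert RPM to rad/s: multiply by 2*pi and divide by 60
omega = 739 * 2 * pi / 60
= 77.388 rad/s

77.388 rad/s


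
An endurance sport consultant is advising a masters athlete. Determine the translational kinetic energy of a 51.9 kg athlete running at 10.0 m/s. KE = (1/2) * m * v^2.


KE = 0.5 * m * v^2
= 0.5 * 51.9 * 10.0^2
= 0.5 * 51.9 * 100.0
= 2595.0 J

2595.0 J


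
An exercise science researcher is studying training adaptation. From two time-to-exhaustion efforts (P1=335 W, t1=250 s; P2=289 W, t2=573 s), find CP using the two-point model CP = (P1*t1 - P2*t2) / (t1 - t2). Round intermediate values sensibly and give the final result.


Work in trial 1 = 83750 J
Work in trial 2 = 165597 J
Delta work = -81847 J
Delta time = -323 s
CP = -81847 / -323 = 253.4 W

253.4 W


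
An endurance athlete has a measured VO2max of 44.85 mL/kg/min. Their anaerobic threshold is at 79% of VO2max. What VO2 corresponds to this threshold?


Anaerobic threshold VO2 = VO2max * 79%
= 44.85 * 0.79
= 35.43 mL/kg/min

35.43 mL/kg/min


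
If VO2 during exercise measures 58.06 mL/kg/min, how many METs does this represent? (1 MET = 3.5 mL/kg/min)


METs = VO2 / 3.5 = 58.06 / 3.5 = 16.59

16.59 METs


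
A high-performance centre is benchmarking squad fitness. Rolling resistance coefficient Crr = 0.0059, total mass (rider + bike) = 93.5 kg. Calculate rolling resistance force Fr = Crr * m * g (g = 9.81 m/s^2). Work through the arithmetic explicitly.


Fr = Crr * m * g
= 0.0059 * 93.5 * 9.81
= 5.412 N

5.412 N


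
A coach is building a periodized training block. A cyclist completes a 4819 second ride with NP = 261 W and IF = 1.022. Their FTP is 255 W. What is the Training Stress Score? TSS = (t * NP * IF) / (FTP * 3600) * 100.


t * NP * IF = 4819 * 261 * 1.022 = 1285429.698
FTP * 3600 = 918000
TSS = (1285429.698 / 918000) * 100 = 140.03

140.03 TSS


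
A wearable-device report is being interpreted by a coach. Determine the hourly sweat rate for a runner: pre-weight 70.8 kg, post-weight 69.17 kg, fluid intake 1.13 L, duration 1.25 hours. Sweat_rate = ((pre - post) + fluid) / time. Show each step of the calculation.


Mass lost = 70.8 - 69.17 = 1.63 kg
Add fluid consumed: 1.63 + 1.13 = 2.76 L total sweat
Sweat rate = 2.76 / 1.25 = 2.208 L/h

2.208 L/h


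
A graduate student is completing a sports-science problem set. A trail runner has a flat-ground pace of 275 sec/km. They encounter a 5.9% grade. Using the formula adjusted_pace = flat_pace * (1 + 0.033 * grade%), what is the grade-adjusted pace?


Grade factor = 1 + 0.033 * 5.9 = 1.1947
Adjusted = 275 * 1.1947 = 328.54 sec/km

328.54 s/km


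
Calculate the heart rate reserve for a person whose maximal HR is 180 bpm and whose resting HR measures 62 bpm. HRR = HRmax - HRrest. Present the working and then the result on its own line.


HRmax = 180 bpm
HRrest = 62 bpm
HRR = 180 - 62 = 118 bpm

118 bpm


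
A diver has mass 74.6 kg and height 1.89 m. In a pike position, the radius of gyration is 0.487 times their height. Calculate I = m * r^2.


r = 0.487 * 1.89 = 0.92043 m
I = m * r^2 = 74.6 * 0.847191 = 63.2 kg*m^2

63.2 kg*m^2


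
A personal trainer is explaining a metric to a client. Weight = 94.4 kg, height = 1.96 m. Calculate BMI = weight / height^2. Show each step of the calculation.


height^2 = 1.96^2 = 3.8416
BMI = 94.4 / 3.8416 = 24.57 kg/m^2

24.57 kg/m^2


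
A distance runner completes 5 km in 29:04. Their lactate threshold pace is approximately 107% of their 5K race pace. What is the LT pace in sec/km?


Convert to seconds: 29 min 4 s = 1744 s
Pace per km = 1744 / 5 = 348.8 s/km
LT pace = 348.8 * 1.07 = 373.22 s/km

373.22 s/km


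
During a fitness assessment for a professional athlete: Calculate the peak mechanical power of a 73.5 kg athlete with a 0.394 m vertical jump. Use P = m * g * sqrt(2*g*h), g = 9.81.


First, sqrt(2gh) = sqrt(2 * 9.81 * 0.394)
= sqrt(7.73028) = 2.780338 m/s
Power = 73.5 * 9.81 * 2.780338 = 2004.72 W

2004.72 W


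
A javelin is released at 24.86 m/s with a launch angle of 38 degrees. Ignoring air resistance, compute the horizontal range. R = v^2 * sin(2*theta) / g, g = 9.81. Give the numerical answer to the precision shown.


Launch speed squared = 618.0196
sin(2 * 38 deg) = 0.970296
Range = 618.0196 * 0.970296 / 9.81
= 61.128 m

61.128 m


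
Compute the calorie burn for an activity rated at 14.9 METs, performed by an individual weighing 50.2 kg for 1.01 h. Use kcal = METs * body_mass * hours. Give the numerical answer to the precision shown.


Product of METs and mass = 14.9 * 50.2 = 747.98
Total kcal = 747.98 * 1.01 = 755.46 kcal

755.46 kcal


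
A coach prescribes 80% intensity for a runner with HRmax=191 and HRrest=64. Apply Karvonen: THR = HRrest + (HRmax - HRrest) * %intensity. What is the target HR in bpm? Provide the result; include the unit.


Heart rate reserve = 191 - 64 = 127
Intensity fraction = 80 / 100 = 0.8
THR = 64 + 127 * 0.8 = 165.6 bpm

165.6 bpm


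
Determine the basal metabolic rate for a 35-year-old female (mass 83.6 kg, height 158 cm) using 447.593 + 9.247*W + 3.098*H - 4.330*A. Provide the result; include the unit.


BMR = 447.593 + 9.247*83.6 + 3.098*158 - 4.330*35
= 1558.58 kcal/day

1558.58 kcal/day


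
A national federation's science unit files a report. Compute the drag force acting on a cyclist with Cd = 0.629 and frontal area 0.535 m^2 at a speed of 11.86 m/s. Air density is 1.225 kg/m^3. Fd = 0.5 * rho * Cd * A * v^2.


Step 1: v^2 = 140.6596
Step 2: Fd = 0.5 * 1.225 * 0.629 * 0.535 * 140.6596
= 28.992 N

28.992 N


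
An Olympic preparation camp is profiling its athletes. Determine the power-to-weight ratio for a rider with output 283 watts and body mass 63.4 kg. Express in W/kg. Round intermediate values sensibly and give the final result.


P/W = 283 / 63.4 = 4.464 W/kg

4.464 W/kg


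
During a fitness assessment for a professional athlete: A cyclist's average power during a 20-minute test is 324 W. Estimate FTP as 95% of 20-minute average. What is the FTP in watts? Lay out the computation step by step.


FTP = 20-min power * 0.95
= 324 * 0.95
= 307.8 W

307.8 W


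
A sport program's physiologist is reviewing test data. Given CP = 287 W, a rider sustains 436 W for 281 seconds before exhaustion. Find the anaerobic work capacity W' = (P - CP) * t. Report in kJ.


Excess power = 436 - 287 = 149 W
Work above CP = 149 * 281 = 41869 J
W' = 41.869 kJ

41.869 kJ


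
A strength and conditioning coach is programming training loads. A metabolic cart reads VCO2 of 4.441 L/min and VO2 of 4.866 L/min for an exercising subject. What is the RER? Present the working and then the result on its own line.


RER = VCO2 / VO2 = 4.441 / 4.866 = 0.9127

0.9127


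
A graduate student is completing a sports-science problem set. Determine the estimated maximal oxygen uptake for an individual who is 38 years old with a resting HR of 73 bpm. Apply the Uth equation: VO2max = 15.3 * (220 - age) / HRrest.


HRmax = 220 - 38 = 182
VO2max = 15.3 * (182 / 73)
= 15.3 * 2.4932
= 38.15 mL/kg/min

38.15 mL/kg/min


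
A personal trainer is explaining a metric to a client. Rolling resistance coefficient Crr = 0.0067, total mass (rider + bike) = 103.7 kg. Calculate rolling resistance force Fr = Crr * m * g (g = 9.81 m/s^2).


Fr = Crr * m * g
= 0.0067 * 103.7 * 9.81
= 6.816 N

6.816 N


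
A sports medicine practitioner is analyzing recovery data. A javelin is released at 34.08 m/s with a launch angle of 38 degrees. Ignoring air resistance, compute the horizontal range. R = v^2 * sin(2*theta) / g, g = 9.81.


Launch speed squared = 1161.4464
sin(2 * 38 deg) = 0.970296
Range = 1161.4464 * 0.970296 / 9.81
= 114.877 m

114.877 m


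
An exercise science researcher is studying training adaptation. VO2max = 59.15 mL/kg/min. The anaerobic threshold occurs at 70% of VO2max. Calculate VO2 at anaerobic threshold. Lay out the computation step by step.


AT fraction = 70 / 100 = 0.7
AT VO2 = 59.15 * 0.7
= 41.41 mL/kg/min

41.41 mL/kg/min


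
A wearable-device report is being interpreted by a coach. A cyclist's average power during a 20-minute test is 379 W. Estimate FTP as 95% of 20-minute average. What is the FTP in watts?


FTP = 20-min power * 0.95
= 379 * 0.95
= 360.05 W

360.05 W


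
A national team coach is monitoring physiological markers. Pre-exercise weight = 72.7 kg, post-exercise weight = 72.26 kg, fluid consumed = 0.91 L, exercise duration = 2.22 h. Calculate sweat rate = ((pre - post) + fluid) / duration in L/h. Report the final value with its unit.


Weight loss = 72.7 - 72.26 = 0.44 kg (approx L)
Total sweat = 0.44 + 0.91 = 1.35 L
Sweat rate = 1.35 / 2.22 = 0.608 L/h

0.608 L/h


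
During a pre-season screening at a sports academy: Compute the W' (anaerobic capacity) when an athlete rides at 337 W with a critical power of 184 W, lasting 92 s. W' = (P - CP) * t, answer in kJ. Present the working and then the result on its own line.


Above-CP power = 153 W
Duration = 92 s
W' = 153 * 92 = 14076 J
Convert: 14076 / 1000 = 14.076 kJ

14.076 kJ


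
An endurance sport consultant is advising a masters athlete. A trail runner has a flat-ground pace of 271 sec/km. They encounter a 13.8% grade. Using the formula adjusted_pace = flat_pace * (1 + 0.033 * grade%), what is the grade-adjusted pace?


Grade factor = 1 + 0.033 * 13.8 = 1.4554
Adjusted = 271 * 1.4554 = 394.41 sec/km

394.41 s/km


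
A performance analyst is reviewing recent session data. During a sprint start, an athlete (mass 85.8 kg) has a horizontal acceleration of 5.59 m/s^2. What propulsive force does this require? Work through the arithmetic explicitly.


Propulsive force = mass * acceleration
= 85.8 kg * 5.59 m/s^2
= 479.62 N

479.62 N


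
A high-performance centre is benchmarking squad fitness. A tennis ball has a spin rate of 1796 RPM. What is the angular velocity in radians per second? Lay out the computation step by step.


Convert RPM to rad/s: multiply by 2*pi and divide by 60
omega = 1796 * 2 * pi / 60
= 188.077 rad/s

188.077 rad/s


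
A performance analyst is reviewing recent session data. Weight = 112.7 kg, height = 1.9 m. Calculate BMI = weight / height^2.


height^2 = 1.9^2 = 3.61
BMI = 112.7 / 3.61 = 31.22 kg/m^2

31.22 kg/m^2


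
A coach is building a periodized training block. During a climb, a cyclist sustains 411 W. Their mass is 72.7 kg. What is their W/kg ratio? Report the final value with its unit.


Power-to-weight = 411 W / 72.7 kg
= 5.653 W/kg

5.653 W/kg


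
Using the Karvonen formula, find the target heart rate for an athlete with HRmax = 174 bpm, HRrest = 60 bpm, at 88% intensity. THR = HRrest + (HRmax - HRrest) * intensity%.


HRR = 174 - 60 = 114
THR = 60 + 114 * 0.88
= 60 + 100.32
= 160.32 bpm

160.32 bpm


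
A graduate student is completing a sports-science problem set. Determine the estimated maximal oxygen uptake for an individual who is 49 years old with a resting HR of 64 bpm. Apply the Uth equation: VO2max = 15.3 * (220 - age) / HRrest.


HRmax = 220 - 49 = 171
VO2max = 15.3 * (171 / 64)
= 15.3 * 2.6719
= 40.88 mL/kg/min

40.88 mL/kg/min


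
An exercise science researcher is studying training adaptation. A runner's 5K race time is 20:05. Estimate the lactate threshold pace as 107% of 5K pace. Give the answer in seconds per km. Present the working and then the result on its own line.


Total race time = 20*60 + 5 = 1205 seconds
5K pace = 1205 / 5 = 241.0 sec/km
LT pace = 241.0 * 1.07 = 257.87 sec/km

257.87 s/km


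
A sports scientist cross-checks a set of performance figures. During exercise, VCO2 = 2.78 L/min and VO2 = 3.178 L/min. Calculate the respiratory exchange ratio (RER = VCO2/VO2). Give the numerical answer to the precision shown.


RER = VCO2 / VO2
= 2.78 / 3.178
= 0.8748

0.8748


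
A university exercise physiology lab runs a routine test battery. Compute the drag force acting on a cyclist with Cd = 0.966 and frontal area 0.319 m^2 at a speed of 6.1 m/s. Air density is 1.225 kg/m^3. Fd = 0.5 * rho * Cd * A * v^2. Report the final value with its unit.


Step 1: v^2 = 37.21
Step 2: Fd = 0.5 * 1.225 * 0.966 * 0.319 * 37.21
= 7.023 N

7.023 N


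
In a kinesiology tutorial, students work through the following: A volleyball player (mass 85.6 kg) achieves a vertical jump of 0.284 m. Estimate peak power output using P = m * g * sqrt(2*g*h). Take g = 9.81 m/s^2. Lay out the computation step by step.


2 * g * h = 2 * 9.81 * 0.284 = 5.57208
sqrt(5.57208) = 2.360525 m/s
P = 85.6 * 9.81 * 2.360525 = 1982.22 W

1982.22 W


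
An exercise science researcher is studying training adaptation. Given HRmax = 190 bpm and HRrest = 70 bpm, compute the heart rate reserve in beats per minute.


Heart rate reserve = maximum HR minus resting HR
HRR = 190 - 70 = 120 bpm

120 bpm


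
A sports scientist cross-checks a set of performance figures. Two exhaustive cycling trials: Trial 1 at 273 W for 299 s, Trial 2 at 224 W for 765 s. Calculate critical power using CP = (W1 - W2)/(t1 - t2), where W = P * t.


W1 = 273 * 299 = 81627 J
W2 = 224 * 765 = 171360 J
CP = (81627 - 171360) / (299 - 765)
= -89733 / -466
= 192.56 W

192.56 W


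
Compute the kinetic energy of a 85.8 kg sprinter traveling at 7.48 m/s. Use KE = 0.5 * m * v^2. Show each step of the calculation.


Velocity squared = 55.9504
KE = 0.5 * 85.8 * 55.9504 = 2400.27 J

2400.27 J


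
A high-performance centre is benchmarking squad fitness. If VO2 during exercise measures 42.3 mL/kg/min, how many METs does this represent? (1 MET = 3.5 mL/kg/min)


METs = VO2 / 3.5 = 42.3 / 3.5 = 12.09

12.09 METs


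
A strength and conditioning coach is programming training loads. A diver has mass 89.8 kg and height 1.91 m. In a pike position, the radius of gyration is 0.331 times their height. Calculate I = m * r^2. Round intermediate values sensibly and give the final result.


r = 0.331 * 1.91 = 0.63221 m
I = m * r^2 = 89.8 * 0.399689 = 35.892 kg*m^2

35.892 kg*m^2


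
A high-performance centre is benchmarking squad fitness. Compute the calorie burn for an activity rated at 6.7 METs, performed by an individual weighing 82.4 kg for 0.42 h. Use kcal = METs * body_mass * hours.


Product of METs and mass = 6.7 * 82.4 = 552.08
Total kcal = 552.08 * 0.42 = 231.87 kcal

231.87 kcal


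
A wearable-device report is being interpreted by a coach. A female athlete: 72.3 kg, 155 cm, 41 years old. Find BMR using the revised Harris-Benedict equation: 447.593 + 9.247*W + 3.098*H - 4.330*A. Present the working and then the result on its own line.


Intercept = 447.593
Weight contribution = 9.247 * 72.3 = 668.5581
Height contribution = 3.098 * 155 = 480.19
Age contribution = 4.33 * 41 = 177.53
BMR = 447.593 + 668.5581 + 480.19 - 177.53
= 1418.81 kcal/day

1418.81 kcal/day


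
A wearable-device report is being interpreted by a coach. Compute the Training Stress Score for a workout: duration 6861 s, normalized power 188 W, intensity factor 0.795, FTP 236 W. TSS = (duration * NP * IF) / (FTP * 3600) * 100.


Product = 6861 * 188 * 0.795 = 1025445.06
Base = 236 * 3600 = 849600
TSS = 1025445.06 / 849600 * 100 = 120.7

120.7 TSS


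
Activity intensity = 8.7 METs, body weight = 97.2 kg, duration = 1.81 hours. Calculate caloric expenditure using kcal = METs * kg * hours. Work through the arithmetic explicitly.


kcal = 8.7 * 97.2 * 1.81
= 845.64 * 1.81
= 1530.61 kcal

1530.61 kcal


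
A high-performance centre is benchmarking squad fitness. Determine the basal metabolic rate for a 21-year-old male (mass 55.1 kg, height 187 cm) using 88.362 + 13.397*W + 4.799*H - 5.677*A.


BMR = 88.362 + 13.397*55.1 + 4.799*187 - 5.677*21
= 1604.73 kcal/day

1604.73 kcal/day


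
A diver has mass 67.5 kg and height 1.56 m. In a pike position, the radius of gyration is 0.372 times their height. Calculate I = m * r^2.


r = 0.372 * 1.56 = 0.58032 m
I = m * r^2 = 67.5 * 0.336771 = 22.732 kg*m^2

22.732 kg*m^2


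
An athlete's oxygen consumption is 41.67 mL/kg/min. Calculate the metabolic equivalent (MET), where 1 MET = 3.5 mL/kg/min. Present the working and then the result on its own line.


MET = VO2 / 3.5
= 41.67 / 3.5
= 11.91 METs

11.91 METs


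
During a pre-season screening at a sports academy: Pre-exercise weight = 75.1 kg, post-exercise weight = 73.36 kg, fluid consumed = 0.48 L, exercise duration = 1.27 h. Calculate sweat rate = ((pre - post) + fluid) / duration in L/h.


Weight loss = 75.1 - 73.36 = 1.74 kg (approx L)
Total sweat = 1.74 + 0.48 = 2.22 L
Sweat rate = 2.22 / 1.27 = 1.748 L/h

1.748 L/h


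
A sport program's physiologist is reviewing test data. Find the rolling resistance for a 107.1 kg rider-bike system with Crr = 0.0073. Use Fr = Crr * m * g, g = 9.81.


m * g = 107.1 * 9.81 = 1050.651 N
Fr = 0.0073 * 1050.651 = 7.67 N

7.67 N


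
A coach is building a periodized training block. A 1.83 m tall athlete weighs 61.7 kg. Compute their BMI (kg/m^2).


height^2 = 3.3489 m^2
BMI = 61.7 / 3.3489 = 18.42 kg/m^2

18.42 kg/m^2


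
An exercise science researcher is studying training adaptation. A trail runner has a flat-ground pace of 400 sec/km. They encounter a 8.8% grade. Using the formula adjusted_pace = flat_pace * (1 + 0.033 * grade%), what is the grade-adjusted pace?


Grade factor = 1 + 0.033 * 8.8 = 1.2904
Adjusted = 400 * 1.2904 = 516.16 sec/km

516.16 s/km


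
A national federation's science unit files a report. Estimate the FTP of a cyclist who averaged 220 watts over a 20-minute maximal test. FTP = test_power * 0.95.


FTP = 220 * 0.95 = 209.0 W

209.0 W


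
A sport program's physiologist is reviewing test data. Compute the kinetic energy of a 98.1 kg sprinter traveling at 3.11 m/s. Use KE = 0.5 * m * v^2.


Velocity squared = 9.6721
KE = 0.5 * 98.1 * 9.6721 = 474.42 J

474.42 J


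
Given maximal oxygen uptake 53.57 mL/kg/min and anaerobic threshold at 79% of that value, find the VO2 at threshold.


Percentage as decimal = 0.79
VO2 at AT = 53.57 * 0.79 = 42.32 mL/kg/min

42.32 mL/kg/min


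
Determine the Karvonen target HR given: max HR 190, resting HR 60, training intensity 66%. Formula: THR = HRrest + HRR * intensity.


HRR = HRmax - HRrest = 190 - 60 = 130
THR = 60 + 130 * 0.66
= 145.8 bpm

145.8 bpm


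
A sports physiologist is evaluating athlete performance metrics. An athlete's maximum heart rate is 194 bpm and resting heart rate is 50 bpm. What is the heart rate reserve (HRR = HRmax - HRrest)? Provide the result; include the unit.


HRR = HRmax - HRrest
= 194 - 50
= 144 bpm

144 bpm


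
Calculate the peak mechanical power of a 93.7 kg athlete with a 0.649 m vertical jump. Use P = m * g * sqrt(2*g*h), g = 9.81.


First, sqrt(2gh) = sqrt(2 * 9.81 * 0.649)
= sqrt(12.73338) = 3.568386 m/s
Power = 93.7 * 9.81 * 3.568386 = 3280.05 W

3280.05 W


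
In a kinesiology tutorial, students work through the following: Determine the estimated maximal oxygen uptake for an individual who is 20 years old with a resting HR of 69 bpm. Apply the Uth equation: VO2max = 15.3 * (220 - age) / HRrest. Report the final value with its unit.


HRmax = 220 - 20 = 200
VO2max = 15.3 * (200 / 69)
= 15.3 * 2.8986
= 44.35 mL/kg/min

44.35 mL/kg/min


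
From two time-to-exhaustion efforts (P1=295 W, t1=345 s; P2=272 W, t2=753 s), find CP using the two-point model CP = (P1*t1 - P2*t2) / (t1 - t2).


Work in trial 1 = 101775 J
Work in trial 2 = 204816 J
Delta work = -103041 J
Delta time = -408 s
CP = -103041 / -408 = 252.55 W

252.55 W


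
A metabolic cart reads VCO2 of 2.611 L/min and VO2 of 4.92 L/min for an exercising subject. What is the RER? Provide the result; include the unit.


RER = VCO2 / VO2 = 2.611 / 4.92 = 0.5307

0.5307


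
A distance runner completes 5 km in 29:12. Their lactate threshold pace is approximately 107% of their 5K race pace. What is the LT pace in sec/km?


Convert to seconds: 29 min 12 s = 1752 s
Pace per km = 1752 / 5 = 350.4 s/km
LT pace = 350.4 * 1.07 = 374.93 s/km

374.93 s/km


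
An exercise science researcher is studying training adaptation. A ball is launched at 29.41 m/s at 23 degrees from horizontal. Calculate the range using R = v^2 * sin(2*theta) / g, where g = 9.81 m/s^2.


sin(2 * 23) = sin(46) = 0.71934
v^2 = 29.41^2 = 864.9481
R = 864.9481 * 0.71934 / 9.81
= 63.424 m

63.424 m


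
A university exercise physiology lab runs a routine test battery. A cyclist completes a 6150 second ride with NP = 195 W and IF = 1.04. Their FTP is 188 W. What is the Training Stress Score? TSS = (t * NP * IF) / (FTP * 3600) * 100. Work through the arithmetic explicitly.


t * NP * IF = 6150 * 195 * 1.04 = 1247220.0
FTP * 3600 = 676800
TSS = (1247220.0 / 676800) * 100 = 184.28

184.28 TSS


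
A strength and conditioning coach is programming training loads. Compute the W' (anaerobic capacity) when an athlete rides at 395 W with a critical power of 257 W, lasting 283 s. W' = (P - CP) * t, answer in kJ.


Above-CP power = 138 W
Duration = 283 s
W' = 138 * 283 = 39054 J
Convert: 39054 / 1000 = 39.054 kJ

39.054 kJ


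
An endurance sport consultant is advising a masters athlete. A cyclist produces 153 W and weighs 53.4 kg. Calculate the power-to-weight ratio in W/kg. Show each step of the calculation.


P/W = power / mass
= 153 / 53.4
= 2.865 W/kg

2.865 W/kg


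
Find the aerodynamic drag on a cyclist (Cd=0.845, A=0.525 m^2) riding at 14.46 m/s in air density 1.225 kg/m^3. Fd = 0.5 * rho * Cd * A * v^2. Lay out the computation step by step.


Fd = 0.5 * 1.225 * 0.845 * 0.525 * 14.46^2
= 0.5 * 1.225 * 0.845 * 0.525 * 209.0916
= 56.814 N

56.814 N


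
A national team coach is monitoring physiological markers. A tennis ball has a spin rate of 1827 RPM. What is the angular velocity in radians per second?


Convert RPM to rad/s: multiply by 2*pi and divide by 60
omega = 1827 * 2 * pi / 60
= 191.323 rad/s

191.323 rad/s


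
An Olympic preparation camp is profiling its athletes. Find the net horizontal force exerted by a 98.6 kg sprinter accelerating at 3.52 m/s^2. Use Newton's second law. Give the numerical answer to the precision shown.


Newton's second law: F = m * a
F = 98.6 * 3.52 = 347.07 N

347.07 N


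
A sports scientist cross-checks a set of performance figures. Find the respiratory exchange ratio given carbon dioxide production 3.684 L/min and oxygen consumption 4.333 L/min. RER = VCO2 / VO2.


VCO2 = 3.684 L/min
VO2 = 4.333 L/min
RER = 3.684 / 4.333 = 0.8502

0.8502


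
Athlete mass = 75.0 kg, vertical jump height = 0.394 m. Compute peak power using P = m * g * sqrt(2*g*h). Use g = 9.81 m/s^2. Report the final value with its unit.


sqrt(2 * 9.81 * 0.394) = sqrt(7.73028) = 2.780338 m/s
P = 75.0 * 9.81 * 2.780338
= 2045.63 W

2045.63 W


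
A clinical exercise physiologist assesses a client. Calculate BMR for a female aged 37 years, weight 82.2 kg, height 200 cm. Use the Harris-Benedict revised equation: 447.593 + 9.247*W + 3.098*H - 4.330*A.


Substituting values:
W term = 9.247 * 82.2 = 760.1034
H term = 3.098 * 200 = 619.6
A term = 4.330 * 37 = 160.21
BMR = 1667.09 kcal/day

1667.09 kcal/day


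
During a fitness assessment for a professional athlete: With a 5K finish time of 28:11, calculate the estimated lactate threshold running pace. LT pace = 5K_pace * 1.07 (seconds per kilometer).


Race duration = 1691 s for 5 km
Average pace = 1691 / 5 = 338.2 s/km
LT pace = 338.2 * 1.07
= 361.87 s/km

361.87 s/km


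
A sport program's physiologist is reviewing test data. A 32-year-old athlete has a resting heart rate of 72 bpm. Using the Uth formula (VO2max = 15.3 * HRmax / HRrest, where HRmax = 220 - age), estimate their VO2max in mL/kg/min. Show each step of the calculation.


HRmax = 220 - 32 = 188 bpm
Ratio = HRmax / HRrest = 188 / 72 = 2.6111
VO2max = 15.3 * 2.6111 = 39.95 mL/kg/min

39.95 mL/kg/min


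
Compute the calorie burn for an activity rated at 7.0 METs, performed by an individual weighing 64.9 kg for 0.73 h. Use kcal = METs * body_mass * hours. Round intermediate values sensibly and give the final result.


Product of METs and mass = 7.0 * 64.9 = 454.3
Total kcal = 454.3 * 0.73 = 331.64 kcal

331.64 kcal


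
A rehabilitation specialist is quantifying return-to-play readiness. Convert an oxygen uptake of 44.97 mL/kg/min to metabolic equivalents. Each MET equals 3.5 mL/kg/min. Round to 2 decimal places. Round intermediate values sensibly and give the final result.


One MET = 3.5 mL/kg/min
Number of METs = 44.97 / 3.5
= 12.85 METs

12.85 METs


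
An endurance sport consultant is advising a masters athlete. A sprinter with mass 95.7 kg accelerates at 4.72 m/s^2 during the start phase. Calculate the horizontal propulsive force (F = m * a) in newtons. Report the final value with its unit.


F = m * a
= 95.7 * 4.72
= 451.7 N

451.7 N


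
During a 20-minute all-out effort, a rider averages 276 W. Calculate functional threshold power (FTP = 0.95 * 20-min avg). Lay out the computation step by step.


FTP = 0.95 * 276
= 262.2 W

262.2 W


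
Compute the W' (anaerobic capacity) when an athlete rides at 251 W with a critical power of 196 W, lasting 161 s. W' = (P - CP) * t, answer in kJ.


Above-CP power = 55 W
Duration = 161 s
W' = 55 * 161 = 8855 J
Convert: 8855 / 1000 = 8.855 kJ

8.855 kJ


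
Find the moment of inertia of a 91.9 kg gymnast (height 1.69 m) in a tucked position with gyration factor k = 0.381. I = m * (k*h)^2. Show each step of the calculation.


Radius of gyration = 0.381 * 1.69 = 0.64389 m
I = 91.9 * 0.64389^2
= 91.9 * 0.414594
= 38.101 kg*m^2

38.101 kg*m^2


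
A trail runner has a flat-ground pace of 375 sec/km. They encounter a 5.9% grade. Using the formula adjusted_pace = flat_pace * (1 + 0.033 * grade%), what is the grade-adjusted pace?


Grade factor = 1 + 0.033 * 5.9 = 1.1947
Adjusted = 375 * 1.1947 = 448.01 sec/km

448.01 s/km


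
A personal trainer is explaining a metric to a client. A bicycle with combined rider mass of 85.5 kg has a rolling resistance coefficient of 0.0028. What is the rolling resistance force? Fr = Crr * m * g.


Fr = 0.0028 * 85.5 * 9.81
= 0.2394 * 9.81
= 2.349 N

2.349 N


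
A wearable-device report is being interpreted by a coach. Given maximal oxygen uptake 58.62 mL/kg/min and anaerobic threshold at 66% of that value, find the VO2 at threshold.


Percentage as decimal = 0.66
VO2 at AT = 58.62 * 0.66 = 38.69 mL/kg/min

38.69 mL/kg/min


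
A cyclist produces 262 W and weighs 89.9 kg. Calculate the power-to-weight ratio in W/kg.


P/W = power / mass
= 262 / 89.9
= 2.914 W/kg

2.914 W/kg


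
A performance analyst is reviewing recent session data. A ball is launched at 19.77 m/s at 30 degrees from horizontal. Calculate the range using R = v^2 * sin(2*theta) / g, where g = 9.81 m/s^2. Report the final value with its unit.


sin(2 * 30) = sin(60) = 0.866025
v^2 = 19.77^2 = 390.8529
R = 390.8529 * 0.866025 / 9.81
= 34.504 m

34.504 m


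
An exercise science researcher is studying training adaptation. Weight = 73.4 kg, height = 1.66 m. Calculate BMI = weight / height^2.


height^2 = 1.66^2 = 2.7556
BMI = 73.4 / 2.7556 = 26.64 kg/m^2

26.64 kg/m^2


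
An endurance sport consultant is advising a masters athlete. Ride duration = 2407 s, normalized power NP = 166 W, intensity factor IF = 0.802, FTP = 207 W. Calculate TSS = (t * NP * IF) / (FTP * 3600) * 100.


Numerator = 2407 * 166 * 0.802 = 320448.724
Denominator = 207 * 3600 = 745200
TSS = 320448.724 / 745200 * 100
= 43.0

43.0 TSS


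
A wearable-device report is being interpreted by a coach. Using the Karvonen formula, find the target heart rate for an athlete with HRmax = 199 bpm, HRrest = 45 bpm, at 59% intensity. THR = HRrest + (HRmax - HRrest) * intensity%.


HRR = 199 - 45 = 154
THR = 45 + 154 * 0.59
= 45 + 90.86
= 135.86 bpm

135.86 bpm


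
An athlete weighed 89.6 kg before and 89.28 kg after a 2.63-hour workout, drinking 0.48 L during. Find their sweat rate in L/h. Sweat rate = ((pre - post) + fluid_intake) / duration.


Body mass change = 0.32 kg
Total sweat loss = 0.32 + 0.48 = 0.8 L
Rate = 0.8 / 2.63 = 0.304 L/h

0.304 L/h


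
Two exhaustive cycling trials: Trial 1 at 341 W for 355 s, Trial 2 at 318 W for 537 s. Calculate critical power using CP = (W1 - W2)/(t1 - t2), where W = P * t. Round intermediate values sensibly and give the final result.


W1 = 341 * 355 = 121055 J
W2 = 318 * 537 = 170766 J
CP = (121055 - 170766) / (355 - 537)
= -49711 / -182
= 273.14 W

273.14 W


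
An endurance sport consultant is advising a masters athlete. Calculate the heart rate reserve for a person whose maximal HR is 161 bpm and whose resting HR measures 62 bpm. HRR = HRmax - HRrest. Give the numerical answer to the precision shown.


HRmax = 161 bpm
HRrest = 62 bpm
HRR = 161 - 62 = 99 bpm

99 bpm


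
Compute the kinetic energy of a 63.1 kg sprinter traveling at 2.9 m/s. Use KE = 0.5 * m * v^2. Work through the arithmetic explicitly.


Velocity squared = 8.41
KE = 0.5 * 63.1 * 8.41 = 265.34 J

265.34 J


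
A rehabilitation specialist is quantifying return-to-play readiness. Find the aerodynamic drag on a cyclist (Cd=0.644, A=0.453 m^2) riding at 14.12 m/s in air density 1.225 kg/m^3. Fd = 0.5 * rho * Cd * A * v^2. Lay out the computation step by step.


Fd = 0.5 * 1.225 * 0.644 * 0.453 * 14.12^2
= 0.5 * 1.225 * 0.644 * 0.453 * 199.3744
= 35.625 N

35.625 N


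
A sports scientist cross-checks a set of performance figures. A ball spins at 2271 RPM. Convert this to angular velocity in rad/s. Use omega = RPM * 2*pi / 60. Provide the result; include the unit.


omega = 2271 * 2 * pi / 60
= 2271 * 6.28318531 / 60
= 14269.114 / 60
= 237.819 rad/s

237.819 rad/s


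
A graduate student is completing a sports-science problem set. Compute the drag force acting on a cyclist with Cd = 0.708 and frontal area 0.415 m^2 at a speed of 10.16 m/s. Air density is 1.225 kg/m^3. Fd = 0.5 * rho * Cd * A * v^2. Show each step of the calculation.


Step 1: v^2 = 103.2256
Step 2: Fd = 0.5 * 1.225 * 0.708 * 0.415 * 103.2256
= 18.577 N

18.577 N


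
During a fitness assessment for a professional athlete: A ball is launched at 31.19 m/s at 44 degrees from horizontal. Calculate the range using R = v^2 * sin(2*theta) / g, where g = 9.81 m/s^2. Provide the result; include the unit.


sin(2 * 44) = sin(88) = 0.999391
v^2 = 31.19^2 = 972.8161
R = 972.8161 * 0.999391 / 9.81
= 99.105 m

99.105 m


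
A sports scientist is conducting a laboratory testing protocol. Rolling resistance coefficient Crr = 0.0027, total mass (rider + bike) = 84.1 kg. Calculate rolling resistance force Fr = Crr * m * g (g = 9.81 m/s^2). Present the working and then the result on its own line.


Fr = Crr * m * g
= 0.0027 * 84.1 * 9.81
= 2.228 N

2.228 N


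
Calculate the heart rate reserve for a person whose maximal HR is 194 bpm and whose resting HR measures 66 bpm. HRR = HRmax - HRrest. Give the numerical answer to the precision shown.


HRmax = 194 bpm
HRrest = 66 bpm
HRR = 194 - 66 = 128 bpm

128 bpm
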